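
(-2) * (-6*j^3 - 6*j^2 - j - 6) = 12*j^3 + 12*j^2 + 2*j + 12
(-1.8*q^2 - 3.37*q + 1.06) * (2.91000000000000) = -5.238*q^2 - 9.8067*q + 3.0846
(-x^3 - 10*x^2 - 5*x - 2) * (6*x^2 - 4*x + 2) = -6*x^5 - 56*x^4 + 8*x^3 - 12*x^2 - 2*x - 4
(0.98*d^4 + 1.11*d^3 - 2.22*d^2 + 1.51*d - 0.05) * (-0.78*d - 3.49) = -0.7644*d^5 - 4.286*d^4 - 2.1423*d^3 + 6.57*d^2 - 5.2309*d + 0.1745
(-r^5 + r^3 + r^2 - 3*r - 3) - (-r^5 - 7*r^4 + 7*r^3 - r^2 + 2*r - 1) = 7*r^4 - 6*r^3 + 2*r^2 - 5*r - 2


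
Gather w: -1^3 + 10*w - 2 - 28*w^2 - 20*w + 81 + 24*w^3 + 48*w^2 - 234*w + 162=24*w^3 + 20*w^2 - 244*w + 240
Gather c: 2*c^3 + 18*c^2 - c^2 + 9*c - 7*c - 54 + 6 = 2*c^3 + 17*c^2 + 2*c - 48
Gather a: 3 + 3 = 6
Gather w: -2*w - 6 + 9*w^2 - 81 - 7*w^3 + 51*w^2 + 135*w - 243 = -7*w^3 + 60*w^2 + 133*w - 330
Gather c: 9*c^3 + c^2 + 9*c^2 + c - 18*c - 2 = 9*c^3 + 10*c^2 - 17*c - 2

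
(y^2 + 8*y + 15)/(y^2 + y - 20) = (y + 3)/(y - 4)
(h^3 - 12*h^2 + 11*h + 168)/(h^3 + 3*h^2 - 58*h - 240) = (h^2 - 4*h - 21)/(h^2 + 11*h + 30)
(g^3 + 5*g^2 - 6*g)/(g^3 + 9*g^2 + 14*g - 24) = g/(g + 4)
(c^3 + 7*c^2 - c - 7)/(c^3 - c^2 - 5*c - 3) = (c^2 + 6*c - 7)/(c^2 - 2*c - 3)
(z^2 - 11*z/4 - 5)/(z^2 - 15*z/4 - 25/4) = (z - 4)/(z - 5)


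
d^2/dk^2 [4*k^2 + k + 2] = 8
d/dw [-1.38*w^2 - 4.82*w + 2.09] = -2.76*w - 4.82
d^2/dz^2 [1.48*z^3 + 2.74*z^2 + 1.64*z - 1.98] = 8.88*z + 5.48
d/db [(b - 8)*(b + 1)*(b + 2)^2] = 4*b^3 - 9*b^2 - 64*b - 60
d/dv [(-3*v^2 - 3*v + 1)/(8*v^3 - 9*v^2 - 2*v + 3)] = (24*v^4 + 48*v^3 - 45*v^2 - 7)/(64*v^6 - 144*v^5 + 49*v^4 + 84*v^3 - 50*v^2 - 12*v + 9)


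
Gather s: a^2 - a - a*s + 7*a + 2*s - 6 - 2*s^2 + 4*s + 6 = a^2 + 6*a - 2*s^2 + s*(6 - a)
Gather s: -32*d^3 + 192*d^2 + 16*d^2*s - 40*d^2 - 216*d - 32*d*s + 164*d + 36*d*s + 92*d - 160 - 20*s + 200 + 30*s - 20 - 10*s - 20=-32*d^3 + 152*d^2 + 40*d + s*(16*d^2 + 4*d)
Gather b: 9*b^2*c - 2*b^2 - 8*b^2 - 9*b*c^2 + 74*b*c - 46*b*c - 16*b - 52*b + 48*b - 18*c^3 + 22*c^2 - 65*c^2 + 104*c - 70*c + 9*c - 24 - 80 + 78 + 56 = b^2*(9*c - 10) + b*(-9*c^2 + 28*c - 20) - 18*c^3 - 43*c^2 + 43*c + 30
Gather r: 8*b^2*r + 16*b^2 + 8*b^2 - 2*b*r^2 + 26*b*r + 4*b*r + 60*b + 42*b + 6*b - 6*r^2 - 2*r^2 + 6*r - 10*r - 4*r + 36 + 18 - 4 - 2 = 24*b^2 + 108*b + r^2*(-2*b - 8) + r*(8*b^2 + 30*b - 8) + 48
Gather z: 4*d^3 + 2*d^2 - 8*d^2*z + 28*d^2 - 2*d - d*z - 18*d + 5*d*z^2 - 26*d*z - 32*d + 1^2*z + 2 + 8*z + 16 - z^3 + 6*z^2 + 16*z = 4*d^3 + 30*d^2 - 52*d - z^3 + z^2*(5*d + 6) + z*(-8*d^2 - 27*d + 25) + 18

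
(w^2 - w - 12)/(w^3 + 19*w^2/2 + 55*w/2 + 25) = 2*(w^2 - w - 12)/(2*w^3 + 19*w^2 + 55*w + 50)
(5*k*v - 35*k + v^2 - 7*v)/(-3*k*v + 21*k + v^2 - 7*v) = (5*k + v)/(-3*k + v)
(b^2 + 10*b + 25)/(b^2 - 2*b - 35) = (b + 5)/(b - 7)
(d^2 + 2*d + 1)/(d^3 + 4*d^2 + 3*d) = (d + 1)/(d*(d + 3))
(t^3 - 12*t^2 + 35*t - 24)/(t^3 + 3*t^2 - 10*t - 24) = (t^2 - 9*t + 8)/(t^2 + 6*t + 8)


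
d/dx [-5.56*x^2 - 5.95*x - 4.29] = -11.12*x - 5.95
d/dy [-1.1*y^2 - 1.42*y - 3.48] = -2.2*y - 1.42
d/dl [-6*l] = -6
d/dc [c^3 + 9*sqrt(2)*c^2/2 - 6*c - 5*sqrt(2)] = 3*c^2 + 9*sqrt(2)*c - 6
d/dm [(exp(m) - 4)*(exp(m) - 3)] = (2*exp(m) - 7)*exp(m)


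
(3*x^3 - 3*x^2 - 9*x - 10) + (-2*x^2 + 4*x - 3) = 3*x^3 - 5*x^2 - 5*x - 13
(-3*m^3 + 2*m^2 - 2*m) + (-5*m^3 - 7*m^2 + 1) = -8*m^3 - 5*m^2 - 2*m + 1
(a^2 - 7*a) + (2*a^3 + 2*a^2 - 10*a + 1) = 2*a^3 + 3*a^2 - 17*a + 1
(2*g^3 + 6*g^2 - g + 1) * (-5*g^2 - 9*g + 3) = -10*g^5 - 48*g^4 - 43*g^3 + 22*g^2 - 12*g + 3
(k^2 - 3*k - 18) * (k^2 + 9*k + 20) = k^4 + 6*k^3 - 25*k^2 - 222*k - 360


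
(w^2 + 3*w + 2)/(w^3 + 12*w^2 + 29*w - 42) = (w^2 + 3*w + 2)/(w^3 + 12*w^2 + 29*w - 42)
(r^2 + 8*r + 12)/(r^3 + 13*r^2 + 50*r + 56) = (r + 6)/(r^2 + 11*r + 28)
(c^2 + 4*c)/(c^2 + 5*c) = (c + 4)/(c + 5)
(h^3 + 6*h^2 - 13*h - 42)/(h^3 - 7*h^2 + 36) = (h + 7)/(h - 6)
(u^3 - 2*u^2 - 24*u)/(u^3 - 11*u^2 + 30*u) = (u + 4)/(u - 5)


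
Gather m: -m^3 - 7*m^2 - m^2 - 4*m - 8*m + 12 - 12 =-m^3 - 8*m^2 - 12*m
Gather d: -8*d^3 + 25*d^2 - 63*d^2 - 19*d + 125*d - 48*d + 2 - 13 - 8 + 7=-8*d^3 - 38*d^2 + 58*d - 12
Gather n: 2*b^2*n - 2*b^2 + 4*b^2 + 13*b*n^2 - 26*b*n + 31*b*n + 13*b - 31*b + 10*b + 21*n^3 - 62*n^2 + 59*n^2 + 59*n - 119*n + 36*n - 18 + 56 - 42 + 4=2*b^2 - 8*b + 21*n^3 + n^2*(13*b - 3) + n*(2*b^2 + 5*b - 24)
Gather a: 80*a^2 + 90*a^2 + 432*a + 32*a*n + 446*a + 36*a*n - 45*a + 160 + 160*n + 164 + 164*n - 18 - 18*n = 170*a^2 + a*(68*n + 833) + 306*n + 306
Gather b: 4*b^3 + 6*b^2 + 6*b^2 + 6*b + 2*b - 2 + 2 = 4*b^3 + 12*b^2 + 8*b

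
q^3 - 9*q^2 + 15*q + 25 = (q - 5)^2*(q + 1)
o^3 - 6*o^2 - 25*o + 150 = (o - 6)*(o - 5)*(o + 5)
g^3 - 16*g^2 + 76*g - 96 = (g - 8)*(g - 6)*(g - 2)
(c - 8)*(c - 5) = c^2 - 13*c + 40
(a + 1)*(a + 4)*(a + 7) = a^3 + 12*a^2 + 39*a + 28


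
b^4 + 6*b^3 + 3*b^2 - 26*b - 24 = (b - 2)*(b + 1)*(b + 3)*(b + 4)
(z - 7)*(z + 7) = z^2 - 49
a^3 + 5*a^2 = a^2*(a + 5)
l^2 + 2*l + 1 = (l + 1)^2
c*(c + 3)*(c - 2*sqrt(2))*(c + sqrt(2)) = c^4 - sqrt(2)*c^3 + 3*c^3 - 3*sqrt(2)*c^2 - 4*c^2 - 12*c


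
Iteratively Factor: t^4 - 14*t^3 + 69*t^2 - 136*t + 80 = (t - 5)*(t^3 - 9*t^2 + 24*t - 16) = (t - 5)*(t - 4)*(t^2 - 5*t + 4) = (t - 5)*(t - 4)^2*(t - 1)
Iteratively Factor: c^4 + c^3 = (c)*(c^3 + c^2) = c^2*(c^2 + c) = c^2*(c + 1)*(c)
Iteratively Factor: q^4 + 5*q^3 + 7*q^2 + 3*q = (q)*(q^3 + 5*q^2 + 7*q + 3) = q*(q + 1)*(q^2 + 4*q + 3) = q*(q + 1)*(q + 3)*(q + 1)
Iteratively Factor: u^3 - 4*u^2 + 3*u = (u - 1)*(u^2 - 3*u) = u*(u - 1)*(u - 3)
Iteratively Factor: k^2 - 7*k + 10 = (k - 2)*(k - 5)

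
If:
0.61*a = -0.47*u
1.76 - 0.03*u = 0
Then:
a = -45.20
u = 58.67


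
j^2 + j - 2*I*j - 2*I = (j + 1)*(j - 2*I)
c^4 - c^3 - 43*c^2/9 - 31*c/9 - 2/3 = (c - 3)*(c + 1/3)*(c + 2/3)*(c + 1)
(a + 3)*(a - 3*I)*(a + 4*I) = a^3 + 3*a^2 + I*a^2 + 12*a + 3*I*a + 36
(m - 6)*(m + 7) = m^2 + m - 42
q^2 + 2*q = q*(q + 2)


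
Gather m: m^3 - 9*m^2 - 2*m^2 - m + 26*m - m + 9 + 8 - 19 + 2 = m^3 - 11*m^2 + 24*m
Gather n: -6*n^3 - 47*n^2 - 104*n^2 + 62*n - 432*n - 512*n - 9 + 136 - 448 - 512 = -6*n^3 - 151*n^2 - 882*n - 833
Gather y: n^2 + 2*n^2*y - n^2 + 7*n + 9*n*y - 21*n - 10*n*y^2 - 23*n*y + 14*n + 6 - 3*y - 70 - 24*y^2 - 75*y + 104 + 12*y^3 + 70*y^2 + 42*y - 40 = 12*y^3 + y^2*(46 - 10*n) + y*(2*n^2 - 14*n - 36)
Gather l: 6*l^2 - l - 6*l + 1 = 6*l^2 - 7*l + 1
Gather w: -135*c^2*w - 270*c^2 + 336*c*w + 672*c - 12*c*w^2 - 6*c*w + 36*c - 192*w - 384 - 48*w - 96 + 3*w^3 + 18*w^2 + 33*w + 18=-270*c^2 + 708*c + 3*w^3 + w^2*(18 - 12*c) + w*(-135*c^2 + 330*c - 207) - 462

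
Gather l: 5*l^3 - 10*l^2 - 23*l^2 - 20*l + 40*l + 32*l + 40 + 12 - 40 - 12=5*l^3 - 33*l^2 + 52*l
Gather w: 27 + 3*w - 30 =3*w - 3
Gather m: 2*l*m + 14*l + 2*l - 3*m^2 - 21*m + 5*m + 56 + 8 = 16*l - 3*m^2 + m*(2*l - 16) + 64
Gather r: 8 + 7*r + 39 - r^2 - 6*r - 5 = -r^2 + r + 42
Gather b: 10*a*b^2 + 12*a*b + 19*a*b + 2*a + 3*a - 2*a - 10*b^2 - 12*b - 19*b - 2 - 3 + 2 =3*a + b^2*(10*a - 10) + b*(31*a - 31) - 3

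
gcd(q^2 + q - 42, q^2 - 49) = q + 7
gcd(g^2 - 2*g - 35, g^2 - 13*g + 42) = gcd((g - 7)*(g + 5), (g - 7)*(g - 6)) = g - 7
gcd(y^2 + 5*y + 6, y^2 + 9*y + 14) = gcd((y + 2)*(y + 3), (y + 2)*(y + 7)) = y + 2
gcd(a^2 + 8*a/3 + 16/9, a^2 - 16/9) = a + 4/3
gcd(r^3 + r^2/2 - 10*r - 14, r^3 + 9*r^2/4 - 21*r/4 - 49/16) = 1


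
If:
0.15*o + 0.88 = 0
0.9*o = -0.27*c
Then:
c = 19.56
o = -5.87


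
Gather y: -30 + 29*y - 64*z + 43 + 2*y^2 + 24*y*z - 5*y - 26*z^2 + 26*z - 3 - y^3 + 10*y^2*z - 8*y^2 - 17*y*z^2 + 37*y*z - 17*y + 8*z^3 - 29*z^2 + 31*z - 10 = -y^3 + y^2*(10*z - 6) + y*(-17*z^2 + 61*z + 7) + 8*z^3 - 55*z^2 - 7*z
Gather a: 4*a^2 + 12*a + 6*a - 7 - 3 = 4*a^2 + 18*a - 10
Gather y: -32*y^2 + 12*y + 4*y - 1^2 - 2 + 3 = -32*y^2 + 16*y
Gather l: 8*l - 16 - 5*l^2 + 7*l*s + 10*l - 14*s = -5*l^2 + l*(7*s + 18) - 14*s - 16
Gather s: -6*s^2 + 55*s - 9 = -6*s^2 + 55*s - 9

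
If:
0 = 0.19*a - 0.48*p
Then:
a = 2.52631578947368*p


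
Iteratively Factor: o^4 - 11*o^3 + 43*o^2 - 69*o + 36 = (o - 4)*(o^3 - 7*o^2 + 15*o - 9) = (o - 4)*(o - 1)*(o^2 - 6*o + 9) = (o - 4)*(o - 3)*(o - 1)*(o - 3)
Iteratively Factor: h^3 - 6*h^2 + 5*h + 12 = (h - 3)*(h^2 - 3*h - 4) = (h - 3)*(h + 1)*(h - 4)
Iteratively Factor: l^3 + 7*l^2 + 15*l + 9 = (l + 1)*(l^2 + 6*l + 9) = (l + 1)*(l + 3)*(l + 3)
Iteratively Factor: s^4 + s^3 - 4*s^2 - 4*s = (s + 1)*(s^3 - 4*s) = (s - 2)*(s + 1)*(s^2 + 2*s) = s*(s - 2)*(s + 1)*(s + 2)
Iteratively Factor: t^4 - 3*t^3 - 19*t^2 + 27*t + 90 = (t - 5)*(t^3 + 2*t^2 - 9*t - 18) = (t - 5)*(t + 2)*(t^2 - 9) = (t - 5)*(t + 2)*(t + 3)*(t - 3)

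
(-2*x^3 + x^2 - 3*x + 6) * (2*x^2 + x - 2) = -4*x^5 - x^3 + 7*x^2 + 12*x - 12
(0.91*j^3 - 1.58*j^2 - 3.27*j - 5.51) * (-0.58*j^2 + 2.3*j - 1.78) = -0.5278*j^5 + 3.0094*j^4 - 3.3572*j^3 - 1.5128*j^2 - 6.8524*j + 9.8078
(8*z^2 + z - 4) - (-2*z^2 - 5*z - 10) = 10*z^2 + 6*z + 6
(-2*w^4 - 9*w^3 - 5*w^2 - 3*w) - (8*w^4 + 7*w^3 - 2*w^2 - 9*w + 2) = -10*w^4 - 16*w^3 - 3*w^2 + 6*w - 2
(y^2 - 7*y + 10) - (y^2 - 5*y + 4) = 6 - 2*y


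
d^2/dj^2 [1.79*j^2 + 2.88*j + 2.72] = 3.58000000000000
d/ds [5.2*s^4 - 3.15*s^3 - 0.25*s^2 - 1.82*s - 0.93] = 20.8*s^3 - 9.45*s^2 - 0.5*s - 1.82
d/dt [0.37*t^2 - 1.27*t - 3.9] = 0.74*t - 1.27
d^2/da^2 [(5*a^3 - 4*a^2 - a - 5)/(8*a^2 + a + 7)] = 2*(-307*a^3 - 183*a^2 + 783*a + 86)/(512*a^6 + 192*a^5 + 1368*a^4 + 337*a^3 + 1197*a^2 + 147*a + 343)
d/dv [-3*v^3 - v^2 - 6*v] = -9*v^2 - 2*v - 6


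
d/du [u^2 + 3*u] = 2*u + 3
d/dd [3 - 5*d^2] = -10*d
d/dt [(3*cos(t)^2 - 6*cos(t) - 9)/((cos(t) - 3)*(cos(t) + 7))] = -18*sin(t)/(cos(t) + 7)^2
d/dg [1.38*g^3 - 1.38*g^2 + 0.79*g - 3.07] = 4.14*g^2 - 2.76*g + 0.79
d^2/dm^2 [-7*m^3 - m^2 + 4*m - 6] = -42*m - 2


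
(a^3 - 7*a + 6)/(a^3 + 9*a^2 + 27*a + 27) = (a^2 - 3*a + 2)/(a^2 + 6*a + 9)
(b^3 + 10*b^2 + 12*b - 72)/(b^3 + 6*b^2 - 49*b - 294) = (b^2 + 4*b - 12)/(b^2 - 49)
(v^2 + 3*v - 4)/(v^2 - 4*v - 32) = (v - 1)/(v - 8)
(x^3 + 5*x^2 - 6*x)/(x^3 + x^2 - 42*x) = (x^2 + 5*x - 6)/(x^2 + x - 42)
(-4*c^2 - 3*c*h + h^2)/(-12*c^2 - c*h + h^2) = (c + h)/(3*c + h)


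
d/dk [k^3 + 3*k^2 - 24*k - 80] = 3*k^2 + 6*k - 24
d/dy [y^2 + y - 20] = 2*y + 1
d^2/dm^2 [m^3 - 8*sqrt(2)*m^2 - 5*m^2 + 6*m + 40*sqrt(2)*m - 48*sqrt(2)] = 6*m - 16*sqrt(2) - 10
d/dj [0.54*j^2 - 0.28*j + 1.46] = 1.08*j - 0.28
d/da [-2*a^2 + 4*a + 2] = 4 - 4*a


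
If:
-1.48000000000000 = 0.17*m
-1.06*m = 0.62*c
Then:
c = 14.88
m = -8.71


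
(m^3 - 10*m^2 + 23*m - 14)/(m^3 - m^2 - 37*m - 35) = (m^2 - 3*m + 2)/(m^2 + 6*m + 5)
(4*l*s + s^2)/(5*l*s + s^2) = (4*l + s)/(5*l + s)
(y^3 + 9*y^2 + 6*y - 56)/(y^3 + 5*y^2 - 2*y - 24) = (y + 7)/(y + 3)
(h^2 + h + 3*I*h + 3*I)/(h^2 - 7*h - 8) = (h + 3*I)/(h - 8)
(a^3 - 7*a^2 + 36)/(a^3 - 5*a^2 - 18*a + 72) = (a + 2)/(a + 4)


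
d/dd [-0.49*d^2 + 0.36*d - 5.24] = 0.36 - 0.98*d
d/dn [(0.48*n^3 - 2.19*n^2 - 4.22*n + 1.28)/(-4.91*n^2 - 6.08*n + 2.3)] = (-2.3568*n^4 - 5.8368*n^3 - 4.093*n^2 + 2.4956*n - 1.9236)/(24.1081*n^4 + 59.7056*n^3 + 14.3804*n^2 - 27.968*n + 5.29)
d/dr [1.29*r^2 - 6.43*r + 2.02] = 2.58*r - 6.43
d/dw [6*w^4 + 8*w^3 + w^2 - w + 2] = 24*w^3 + 24*w^2 + 2*w - 1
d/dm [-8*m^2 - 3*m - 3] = -16*m - 3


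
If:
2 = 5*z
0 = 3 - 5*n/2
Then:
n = 6/5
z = 2/5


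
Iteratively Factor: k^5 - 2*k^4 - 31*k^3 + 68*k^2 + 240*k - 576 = (k - 3)*(k^4 + k^3 - 28*k^2 - 16*k + 192) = (k - 3)*(k + 4)*(k^3 - 3*k^2 - 16*k + 48) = (k - 3)^2*(k + 4)*(k^2 - 16) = (k - 4)*(k - 3)^2*(k + 4)*(k + 4)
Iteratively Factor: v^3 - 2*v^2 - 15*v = (v)*(v^2 - 2*v - 15) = v*(v + 3)*(v - 5)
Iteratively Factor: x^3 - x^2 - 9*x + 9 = (x - 1)*(x^2 - 9) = (x - 3)*(x - 1)*(x + 3)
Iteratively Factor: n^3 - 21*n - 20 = (n - 5)*(n^2 + 5*n + 4) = (n - 5)*(n + 4)*(n + 1)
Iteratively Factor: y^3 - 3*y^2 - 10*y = (y - 5)*(y^2 + 2*y) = y*(y - 5)*(y + 2)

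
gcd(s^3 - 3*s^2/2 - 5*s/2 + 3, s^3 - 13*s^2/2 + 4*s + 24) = s + 3/2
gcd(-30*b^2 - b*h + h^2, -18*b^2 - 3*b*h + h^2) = 6*b - h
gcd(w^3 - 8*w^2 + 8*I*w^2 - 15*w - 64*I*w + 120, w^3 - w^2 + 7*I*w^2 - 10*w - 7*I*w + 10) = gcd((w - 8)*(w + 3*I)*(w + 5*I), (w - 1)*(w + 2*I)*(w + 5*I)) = w + 5*I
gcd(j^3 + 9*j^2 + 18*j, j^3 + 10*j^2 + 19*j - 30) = j + 6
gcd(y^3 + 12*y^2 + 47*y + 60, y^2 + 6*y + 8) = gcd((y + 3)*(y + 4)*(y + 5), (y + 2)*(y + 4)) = y + 4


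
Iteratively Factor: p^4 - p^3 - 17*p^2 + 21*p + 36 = (p - 3)*(p^3 + 2*p^2 - 11*p - 12) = (p - 3)*(p + 1)*(p^2 + p - 12) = (p - 3)^2*(p + 1)*(p + 4)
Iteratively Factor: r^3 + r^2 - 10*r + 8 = (r + 4)*(r^2 - 3*r + 2) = (r - 1)*(r + 4)*(r - 2)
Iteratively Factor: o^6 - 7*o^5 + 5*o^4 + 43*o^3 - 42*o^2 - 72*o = (o - 3)*(o^5 - 4*o^4 - 7*o^3 + 22*o^2 + 24*o) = (o - 4)*(o - 3)*(o^4 - 7*o^2 - 6*o) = (o - 4)*(o - 3)*(o + 2)*(o^3 - 2*o^2 - 3*o) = (o - 4)*(o - 3)^2*(o + 2)*(o^2 + o) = (o - 4)*(o - 3)^2*(o + 1)*(o + 2)*(o)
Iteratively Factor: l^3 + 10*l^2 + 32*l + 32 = (l + 4)*(l^2 + 6*l + 8) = (l + 2)*(l + 4)*(l + 4)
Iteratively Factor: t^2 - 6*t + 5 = (t - 5)*(t - 1)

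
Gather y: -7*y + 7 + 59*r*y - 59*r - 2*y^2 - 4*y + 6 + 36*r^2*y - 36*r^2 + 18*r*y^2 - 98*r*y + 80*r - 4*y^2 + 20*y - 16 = -36*r^2 + 21*r + y^2*(18*r - 6) + y*(36*r^2 - 39*r + 9) - 3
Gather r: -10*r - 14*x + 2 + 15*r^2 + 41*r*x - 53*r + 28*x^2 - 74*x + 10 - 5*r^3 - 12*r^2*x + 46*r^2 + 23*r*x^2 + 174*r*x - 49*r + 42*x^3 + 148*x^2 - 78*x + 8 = -5*r^3 + r^2*(61 - 12*x) + r*(23*x^2 + 215*x - 112) + 42*x^3 + 176*x^2 - 166*x + 20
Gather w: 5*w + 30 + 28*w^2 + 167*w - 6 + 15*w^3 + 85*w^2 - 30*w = 15*w^3 + 113*w^2 + 142*w + 24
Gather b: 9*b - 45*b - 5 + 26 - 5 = 16 - 36*b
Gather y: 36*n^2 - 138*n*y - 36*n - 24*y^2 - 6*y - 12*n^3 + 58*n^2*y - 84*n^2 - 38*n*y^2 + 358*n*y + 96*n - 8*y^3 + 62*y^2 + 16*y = -12*n^3 - 48*n^2 + 60*n - 8*y^3 + y^2*(38 - 38*n) + y*(58*n^2 + 220*n + 10)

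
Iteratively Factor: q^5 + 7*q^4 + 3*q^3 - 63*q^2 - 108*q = (q)*(q^4 + 7*q^3 + 3*q^2 - 63*q - 108) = q*(q + 3)*(q^3 + 4*q^2 - 9*q - 36) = q*(q + 3)^2*(q^2 + q - 12) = q*(q + 3)^2*(q + 4)*(q - 3)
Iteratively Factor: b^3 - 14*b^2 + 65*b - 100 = (b - 4)*(b^2 - 10*b + 25) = (b - 5)*(b - 4)*(b - 5)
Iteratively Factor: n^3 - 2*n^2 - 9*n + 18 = (n + 3)*(n^2 - 5*n + 6) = (n - 3)*(n + 3)*(n - 2)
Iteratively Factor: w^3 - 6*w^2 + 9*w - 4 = (w - 4)*(w^2 - 2*w + 1) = (w - 4)*(w - 1)*(w - 1)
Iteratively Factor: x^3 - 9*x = (x)*(x^2 - 9) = x*(x + 3)*(x - 3)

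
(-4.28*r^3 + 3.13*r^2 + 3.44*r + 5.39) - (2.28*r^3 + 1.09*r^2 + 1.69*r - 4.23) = -6.56*r^3 + 2.04*r^2 + 1.75*r + 9.62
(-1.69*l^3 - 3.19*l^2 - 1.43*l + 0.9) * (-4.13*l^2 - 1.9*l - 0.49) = 6.9797*l^5 + 16.3857*l^4 + 12.795*l^3 + 0.563099999999999*l^2 - 1.0093*l - 0.441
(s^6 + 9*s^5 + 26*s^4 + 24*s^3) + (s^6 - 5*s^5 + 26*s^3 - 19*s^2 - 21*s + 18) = 2*s^6 + 4*s^5 + 26*s^4 + 50*s^3 - 19*s^2 - 21*s + 18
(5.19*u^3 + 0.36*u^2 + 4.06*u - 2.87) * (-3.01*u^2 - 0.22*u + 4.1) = -15.6219*u^5 - 2.2254*u^4 + 8.9792*u^3 + 9.2215*u^2 + 17.2774*u - 11.767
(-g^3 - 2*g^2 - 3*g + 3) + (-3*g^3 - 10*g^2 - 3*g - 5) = -4*g^3 - 12*g^2 - 6*g - 2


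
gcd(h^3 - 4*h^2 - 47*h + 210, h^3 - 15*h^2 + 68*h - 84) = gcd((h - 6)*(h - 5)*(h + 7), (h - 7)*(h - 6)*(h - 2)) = h - 6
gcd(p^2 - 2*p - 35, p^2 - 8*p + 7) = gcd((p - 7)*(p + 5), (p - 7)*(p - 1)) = p - 7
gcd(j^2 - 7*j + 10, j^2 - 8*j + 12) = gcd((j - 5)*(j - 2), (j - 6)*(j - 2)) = j - 2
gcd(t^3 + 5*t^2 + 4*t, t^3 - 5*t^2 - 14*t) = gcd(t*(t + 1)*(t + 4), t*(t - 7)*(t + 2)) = t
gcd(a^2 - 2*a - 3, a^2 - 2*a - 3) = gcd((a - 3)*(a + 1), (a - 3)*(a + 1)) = a^2 - 2*a - 3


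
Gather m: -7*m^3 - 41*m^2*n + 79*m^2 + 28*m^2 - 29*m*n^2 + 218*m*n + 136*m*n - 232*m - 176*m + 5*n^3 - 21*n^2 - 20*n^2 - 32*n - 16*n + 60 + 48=-7*m^3 + m^2*(107 - 41*n) + m*(-29*n^2 + 354*n - 408) + 5*n^3 - 41*n^2 - 48*n + 108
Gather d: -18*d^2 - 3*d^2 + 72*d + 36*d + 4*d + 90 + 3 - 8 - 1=-21*d^2 + 112*d + 84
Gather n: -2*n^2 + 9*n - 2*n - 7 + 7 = -2*n^2 + 7*n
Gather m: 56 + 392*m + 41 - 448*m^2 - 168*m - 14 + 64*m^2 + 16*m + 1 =-384*m^2 + 240*m + 84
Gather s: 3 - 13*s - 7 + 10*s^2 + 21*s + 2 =10*s^2 + 8*s - 2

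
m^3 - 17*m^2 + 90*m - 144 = (m - 8)*(m - 6)*(m - 3)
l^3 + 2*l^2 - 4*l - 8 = (l - 2)*(l + 2)^2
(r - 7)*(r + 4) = r^2 - 3*r - 28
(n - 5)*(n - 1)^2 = n^3 - 7*n^2 + 11*n - 5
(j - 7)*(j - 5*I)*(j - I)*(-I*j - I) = -I*j^4 - 6*j^3 + 6*I*j^3 + 36*j^2 + 12*I*j^2 + 42*j - 30*I*j - 35*I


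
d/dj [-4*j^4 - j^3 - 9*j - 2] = -16*j^3 - 3*j^2 - 9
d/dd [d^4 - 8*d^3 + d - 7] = 4*d^3 - 24*d^2 + 1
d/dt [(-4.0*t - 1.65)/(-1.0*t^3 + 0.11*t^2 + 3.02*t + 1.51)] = (-8.0*t^3 - 4.51*t^2 + 0.363*t - 1.057)/(1.0*t^6 - 0.22*t^5 - 6.0279*t^4 - 2.3556*t^3 + 9.4526*t^2 + 9.1204*t + 2.2801)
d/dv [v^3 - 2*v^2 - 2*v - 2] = 3*v^2 - 4*v - 2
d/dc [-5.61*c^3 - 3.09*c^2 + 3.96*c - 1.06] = -16.83*c^2 - 6.18*c + 3.96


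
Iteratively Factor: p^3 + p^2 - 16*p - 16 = (p + 1)*(p^2 - 16) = (p - 4)*(p + 1)*(p + 4)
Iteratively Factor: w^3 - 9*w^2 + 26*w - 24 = (w - 4)*(w^2 - 5*w + 6) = (w - 4)*(w - 2)*(w - 3)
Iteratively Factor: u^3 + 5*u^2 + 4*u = (u + 4)*(u^2 + u) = u*(u + 4)*(u + 1)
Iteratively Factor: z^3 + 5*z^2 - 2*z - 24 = (z + 4)*(z^2 + z - 6) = (z - 2)*(z + 4)*(z + 3)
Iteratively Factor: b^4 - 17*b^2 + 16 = (b + 1)*(b^3 - b^2 - 16*b + 16) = (b + 1)*(b + 4)*(b^2 - 5*b + 4) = (b - 1)*(b + 1)*(b + 4)*(b - 4)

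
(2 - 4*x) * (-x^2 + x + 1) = 4*x^3 - 6*x^2 - 2*x + 2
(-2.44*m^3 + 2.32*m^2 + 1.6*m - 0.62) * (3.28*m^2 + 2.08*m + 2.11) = -8.0032*m^5 + 2.5344*m^4 + 4.9252*m^3 + 6.1896*m^2 + 2.0864*m - 1.3082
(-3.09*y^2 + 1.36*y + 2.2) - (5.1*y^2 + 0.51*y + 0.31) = -8.19*y^2 + 0.85*y + 1.89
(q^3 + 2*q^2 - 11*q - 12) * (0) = 0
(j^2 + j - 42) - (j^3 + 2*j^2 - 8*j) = -j^3 - j^2 + 9*j - 42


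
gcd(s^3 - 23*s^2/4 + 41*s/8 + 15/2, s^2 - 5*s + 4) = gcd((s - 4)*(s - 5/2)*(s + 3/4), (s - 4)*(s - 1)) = s - 4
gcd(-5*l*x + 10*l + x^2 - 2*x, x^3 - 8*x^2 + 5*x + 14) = x - 2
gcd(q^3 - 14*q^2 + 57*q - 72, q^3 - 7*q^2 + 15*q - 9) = q^2 - 6*q + 9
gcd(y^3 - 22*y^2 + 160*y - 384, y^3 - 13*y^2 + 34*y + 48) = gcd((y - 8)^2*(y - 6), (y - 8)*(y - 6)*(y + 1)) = y^2 - 14*y + 48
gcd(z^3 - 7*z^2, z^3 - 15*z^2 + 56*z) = z^2 - 7*z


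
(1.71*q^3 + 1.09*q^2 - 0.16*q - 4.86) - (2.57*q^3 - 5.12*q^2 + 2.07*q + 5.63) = -0.86*q^3 + 6.21*q^2 - 2.23*q - 10.49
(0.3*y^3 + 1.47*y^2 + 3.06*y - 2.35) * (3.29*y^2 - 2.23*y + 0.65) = 0.987*y^5 + 4.1673*y^4 + 6.9843*y^3 - 13.5998*y^2 + 7.2295*y - 1.5275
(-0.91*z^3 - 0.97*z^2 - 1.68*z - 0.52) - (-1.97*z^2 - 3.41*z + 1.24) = -0.91*z^3 + 1.0*z^2 + 1.73*z - 1.76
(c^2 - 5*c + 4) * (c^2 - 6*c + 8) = c^4 - 11*c^3 + 42*c^2 - 64*c + 32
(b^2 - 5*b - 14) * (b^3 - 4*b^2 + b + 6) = b^5 - 9*b^4 + 7*b^3 + 57*b^2 - 44*b - 84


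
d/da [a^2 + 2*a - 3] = 2*a + 2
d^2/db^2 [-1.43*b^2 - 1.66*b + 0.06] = -2.86000000000000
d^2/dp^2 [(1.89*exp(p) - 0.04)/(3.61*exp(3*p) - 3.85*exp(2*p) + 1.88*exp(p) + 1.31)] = (98.522676*exp(6*p) - 83.496051*exp(5*p) - 17.178343*exp(4*p) - 105.428711*exp(3*p) + 59.764326*exp(2*p) - 5.603028*exp(p) + 3.341941)*exp(p)/(47.045881*exp(9*p) - 150.520755*exp(8*p) + 234.028719*exp(7*p) - 162.625552*exp(6*p) + 12.634242*exp(5*p) + 70.774353*exp(4*p) - 31.660645*exp(3*p) - 5.93076300000001*exp(2*p) + 9.678804*exp(p) + 2.248091)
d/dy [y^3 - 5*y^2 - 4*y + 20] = 3*y^2 - 10*y - 4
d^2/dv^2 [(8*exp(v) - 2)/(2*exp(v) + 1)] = (12 - 24*exp(v))*exp(v)/(8*exp(3*v) + 12*exp(2*v) + 6*exp(v) + 1)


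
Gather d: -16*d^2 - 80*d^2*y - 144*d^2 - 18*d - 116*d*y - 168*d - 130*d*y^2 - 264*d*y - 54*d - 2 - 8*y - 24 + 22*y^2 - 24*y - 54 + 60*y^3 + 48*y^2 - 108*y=d^2*(-80*y - 160) + d*(-130*y^2 - 380*y - 240) + 60*y^3 + 70*y^2 - 140*y - 80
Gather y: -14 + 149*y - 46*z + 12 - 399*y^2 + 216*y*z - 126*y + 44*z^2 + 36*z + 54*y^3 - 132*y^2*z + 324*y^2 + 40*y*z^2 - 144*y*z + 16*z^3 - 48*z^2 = 54*y^3 + y^2*(-132*z - 75) + y*(40*z^2 + 72*z + 23) + 16*z^3 - 4*z^2 - 10*z - 2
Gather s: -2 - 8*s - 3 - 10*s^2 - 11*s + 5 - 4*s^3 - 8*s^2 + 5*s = -4*s^3 - 18*s^2 - 14*s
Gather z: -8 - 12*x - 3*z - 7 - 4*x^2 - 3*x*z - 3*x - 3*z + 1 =-4*x^2 - 15*x + z*(-3*x - 6) - 14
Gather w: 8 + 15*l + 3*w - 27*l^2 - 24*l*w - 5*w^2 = -27*l^2 + 15*l - 5*w^2 + w*(3 - 24*l) + 8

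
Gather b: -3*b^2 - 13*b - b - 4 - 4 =-3*b^2 - 14*b - 8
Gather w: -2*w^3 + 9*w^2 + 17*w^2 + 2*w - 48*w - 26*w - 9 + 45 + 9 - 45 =-2*w^3 + 26*w^2 - 72*w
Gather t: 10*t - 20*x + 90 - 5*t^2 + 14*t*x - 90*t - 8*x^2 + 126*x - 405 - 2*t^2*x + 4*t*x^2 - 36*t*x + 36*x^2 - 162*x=t^2*(-2*x - 5) + t*(4*x^2 - 22*x - 80) + 28*x^2 - 56*x - 315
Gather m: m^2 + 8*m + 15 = m^2 + 8*m + 15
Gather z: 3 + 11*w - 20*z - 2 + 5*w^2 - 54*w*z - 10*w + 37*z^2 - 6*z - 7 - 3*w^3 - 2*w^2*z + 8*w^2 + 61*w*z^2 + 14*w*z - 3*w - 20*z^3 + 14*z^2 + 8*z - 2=-3*w^3 + 13*w^2 - 2*w - 20*z^3 + z^2*(61*w + 51) + z*(-2*w^2 - 40*w - 18) - 8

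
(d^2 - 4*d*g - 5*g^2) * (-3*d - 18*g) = -3*d^3 - 6*d^2*g + 87*d*g^2 + 90*g^3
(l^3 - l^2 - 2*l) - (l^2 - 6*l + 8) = l^3 - 2*l^2 + 4*l - 8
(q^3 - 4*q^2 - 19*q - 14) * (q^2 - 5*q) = q^5 - 9*q^4 + q^3 + 81*q^2 + 70*q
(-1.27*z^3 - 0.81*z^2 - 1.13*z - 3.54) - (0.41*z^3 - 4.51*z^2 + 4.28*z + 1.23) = -1.68*z^3 + 3.7*z^2 - 5.41*z - 4.77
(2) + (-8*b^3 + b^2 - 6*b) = -8*b^3 + b^2 - 6*b + 2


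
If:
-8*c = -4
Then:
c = 1/2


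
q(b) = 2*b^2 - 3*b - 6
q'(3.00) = 9.00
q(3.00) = 3.00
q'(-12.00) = -51.00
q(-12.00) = 318.00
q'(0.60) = -0.60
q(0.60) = -7.08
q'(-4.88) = -22.52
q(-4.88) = 56.27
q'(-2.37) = -12.48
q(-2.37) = 12.34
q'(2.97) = 8.88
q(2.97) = 2.73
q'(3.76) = 12.04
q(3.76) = 11.00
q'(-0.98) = -6.92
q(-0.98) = -1.14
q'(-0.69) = -5.76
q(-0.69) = -2.98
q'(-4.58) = -21.32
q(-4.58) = 49.69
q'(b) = 4*b - 3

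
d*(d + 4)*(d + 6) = d^3 + 10*d^2 + 24*d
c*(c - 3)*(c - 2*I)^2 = c^4 - 3*c^3 - 4*I*c^3 - 4*c^2 + 12*I*c^2 + 12*c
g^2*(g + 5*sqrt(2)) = g^3 + 5*sqrt(2)*g^2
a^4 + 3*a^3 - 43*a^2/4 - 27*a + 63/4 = (a - 3)*(a - 1/2)*(a + 3)*(a + 7/2)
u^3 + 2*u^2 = u^2*(u + 2)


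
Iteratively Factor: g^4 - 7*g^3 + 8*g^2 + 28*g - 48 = (g - 2)*(g^3 - 5*g^2 - 2*g + 24) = (g - 4)*(g - 2)*(g^2 - g - 6) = (g - 4)*(g - 2)*(g + 2)*(g - 3)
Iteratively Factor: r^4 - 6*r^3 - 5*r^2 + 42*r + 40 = (r - 5)*(r^3 - r^2 - 10*r - 8) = (r - 5)*(r + 1)*(r^2 - 2*r - 8) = (r - 5)*(r - 4)*(r + 1)*(r + 2)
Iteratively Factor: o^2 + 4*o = (o + 4)*(o)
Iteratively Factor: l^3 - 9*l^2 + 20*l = (l - 4)*(l^2 - 5*l) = (l - 5)*(l - 4)*(l)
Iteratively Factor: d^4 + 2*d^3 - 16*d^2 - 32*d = (d + 4)*(d^3 - 2*d^2 - 8*d) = (d + 2)*(d + 4)*(d^2 - 4*d) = d*(d + 2)*(d + 4)*(d - 4)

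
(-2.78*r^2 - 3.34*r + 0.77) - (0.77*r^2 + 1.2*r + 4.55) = -3.55*r^2 - 4.54*r - 3.78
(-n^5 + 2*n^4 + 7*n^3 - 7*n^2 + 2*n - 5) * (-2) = 2*n^5 - 4*n^4 - 14*n^3 + 14*n^2 - 4*n + 10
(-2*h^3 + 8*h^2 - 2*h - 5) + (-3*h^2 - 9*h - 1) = -2*h^3 + 5*h^2 - 11*h - 6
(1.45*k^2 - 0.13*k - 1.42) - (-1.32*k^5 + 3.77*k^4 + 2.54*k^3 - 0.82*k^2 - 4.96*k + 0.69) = 1.32*k^5 - 3.77*k^4 - 2.54*k^3 + 2.27*k^2 + 4.83*k - 2.11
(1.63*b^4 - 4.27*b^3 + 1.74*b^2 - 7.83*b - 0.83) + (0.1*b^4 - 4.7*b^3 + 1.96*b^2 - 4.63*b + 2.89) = 1.73*b^4 - 8.97*b^3 + 3.7*b^2 - 12.46*b + 2.06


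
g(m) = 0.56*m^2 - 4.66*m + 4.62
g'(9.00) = 5.42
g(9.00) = 8.04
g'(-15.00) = -21.46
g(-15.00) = 200.52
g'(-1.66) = -6.52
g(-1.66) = 13.90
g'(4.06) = -0.11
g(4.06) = -5.07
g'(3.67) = -0.55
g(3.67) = -4.94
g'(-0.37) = -5.07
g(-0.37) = 6.42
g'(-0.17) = -4.85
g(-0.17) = 5.43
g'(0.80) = -3.76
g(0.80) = 1.25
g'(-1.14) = -5.94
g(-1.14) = 10.66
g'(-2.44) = -7.39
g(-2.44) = 19.32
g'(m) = 1.12*m - 4.66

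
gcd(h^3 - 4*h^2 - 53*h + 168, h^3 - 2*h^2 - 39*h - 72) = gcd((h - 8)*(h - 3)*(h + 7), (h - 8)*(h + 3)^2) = h - 8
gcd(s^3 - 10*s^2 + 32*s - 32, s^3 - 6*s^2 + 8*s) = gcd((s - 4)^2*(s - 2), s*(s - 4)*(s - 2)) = s^2 - 6*s + 8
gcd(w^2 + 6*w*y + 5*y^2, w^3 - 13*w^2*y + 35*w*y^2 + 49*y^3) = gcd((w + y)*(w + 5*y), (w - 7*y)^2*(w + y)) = w + y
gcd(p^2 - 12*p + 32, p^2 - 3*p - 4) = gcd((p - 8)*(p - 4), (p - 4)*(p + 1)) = p - 4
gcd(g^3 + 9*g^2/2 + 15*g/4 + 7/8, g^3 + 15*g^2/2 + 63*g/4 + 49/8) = g^2 + 4*g + 7/4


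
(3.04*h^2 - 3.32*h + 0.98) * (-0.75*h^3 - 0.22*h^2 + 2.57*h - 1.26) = -2.28*h^5 + 1.8212*h^4 + 7.8082*h^3 - 12.5784*h^2 + 6.7018*h - 1.2348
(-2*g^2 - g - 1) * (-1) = 2*g^2 + g + 1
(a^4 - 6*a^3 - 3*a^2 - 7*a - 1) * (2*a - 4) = 2*a^5 - 16*a^4 + 18*a^3 - 2*a^2 + 26*a + 4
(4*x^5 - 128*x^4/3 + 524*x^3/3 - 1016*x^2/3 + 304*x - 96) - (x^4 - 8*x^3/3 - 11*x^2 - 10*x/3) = 4*x^5 - 131*x^4/3 + 532*x^3/3 - 983*x^2/3 + 922*x/3 - 96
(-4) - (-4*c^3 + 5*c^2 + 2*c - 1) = 4*c^3 - 5*c^2 - 2*c - 3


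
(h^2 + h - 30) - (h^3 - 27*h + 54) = -h^3 + h^2 + 28*h - 84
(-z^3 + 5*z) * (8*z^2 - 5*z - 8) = -8*z^5 + 5*z^4 + 48*z^3 - 25*z^2 - 40*z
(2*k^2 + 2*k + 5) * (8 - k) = -2*k^3 + 14*k^2 + 11*k + 40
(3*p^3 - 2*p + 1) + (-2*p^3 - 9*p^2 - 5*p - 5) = p^3 - 9*p^2 - 7*p - 4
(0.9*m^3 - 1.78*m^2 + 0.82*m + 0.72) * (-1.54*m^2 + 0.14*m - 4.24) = -1.386*m^5 + 2.8672*m^4 - 5.328*m^3 + 6.5532*m^2 - 3.376*m - 3.0528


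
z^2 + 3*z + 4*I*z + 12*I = (z + 3)*(z + 4*I)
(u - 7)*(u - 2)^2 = u^3 - 11*u^2 + 32*u - 28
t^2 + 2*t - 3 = (t - 1)*(t + 3)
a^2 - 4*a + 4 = (a - 2)^2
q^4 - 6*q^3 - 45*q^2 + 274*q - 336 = (q - 8)*(q - 3)*(q - 2)*(q + 7)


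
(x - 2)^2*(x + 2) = x^3 - 2*x^2 - 4*x + 8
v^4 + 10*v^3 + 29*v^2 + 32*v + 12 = (v + 1)^2*(v + 2)*(v + 6)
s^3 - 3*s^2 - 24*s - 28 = (s - 7)*(s + 2)^2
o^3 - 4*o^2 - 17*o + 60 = (o - 5)*(o - 3)*(o + 4)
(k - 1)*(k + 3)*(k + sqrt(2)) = k^3 + sqrt(2)*k^2 + 2*k^2 - 3*k + 2*sqrt(2)*k - 3*sqrt(2)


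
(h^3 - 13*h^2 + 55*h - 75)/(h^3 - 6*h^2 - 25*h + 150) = (h^2 - 8*h + 15)/(h^2 - h - 30)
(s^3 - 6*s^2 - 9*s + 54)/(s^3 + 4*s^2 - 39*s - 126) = (s - 3)/(s + 7)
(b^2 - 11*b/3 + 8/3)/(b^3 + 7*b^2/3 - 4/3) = (3*b^2 - 11*b + 8)/(3*b^3 + 7*b^2 - 4)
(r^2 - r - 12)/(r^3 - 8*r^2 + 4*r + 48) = (r + 3)/(r^2 - 4*r - 12)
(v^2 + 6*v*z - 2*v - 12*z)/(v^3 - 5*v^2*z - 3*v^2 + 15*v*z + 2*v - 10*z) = (-v - 6*z)/(-v^2 + 5*v*z + v - 5*z)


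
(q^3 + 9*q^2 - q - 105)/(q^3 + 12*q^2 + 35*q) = (q - 3)/q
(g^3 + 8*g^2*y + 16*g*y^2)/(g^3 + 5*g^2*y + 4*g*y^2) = (g + 4*y)/(g + y)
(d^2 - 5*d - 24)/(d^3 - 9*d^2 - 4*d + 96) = 1/(d - 4)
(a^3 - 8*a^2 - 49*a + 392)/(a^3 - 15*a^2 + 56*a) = (a + 7)/a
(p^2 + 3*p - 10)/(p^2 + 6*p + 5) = (p - 2)/(p + 1)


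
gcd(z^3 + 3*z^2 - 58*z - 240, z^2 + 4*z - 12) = z + 6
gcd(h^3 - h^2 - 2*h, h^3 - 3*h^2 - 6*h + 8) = 1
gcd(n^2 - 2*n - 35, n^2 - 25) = n + 5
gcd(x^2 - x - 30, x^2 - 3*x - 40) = x + 5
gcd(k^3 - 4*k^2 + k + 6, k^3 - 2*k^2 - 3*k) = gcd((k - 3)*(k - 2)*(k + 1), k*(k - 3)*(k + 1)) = k^2 - 2*k - 3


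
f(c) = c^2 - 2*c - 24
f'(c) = 2*c - 2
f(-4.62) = 6.58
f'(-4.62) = -11.24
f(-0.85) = -21.58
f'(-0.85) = -3.70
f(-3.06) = -8.52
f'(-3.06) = -8.12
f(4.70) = -11.31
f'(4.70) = 7.40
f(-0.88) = -21.47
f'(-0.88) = -3.76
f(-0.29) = -23.34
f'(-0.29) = -2.58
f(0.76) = -24.94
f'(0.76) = -0.48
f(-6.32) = 28.58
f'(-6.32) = -14.64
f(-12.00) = 144.00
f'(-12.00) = -26.00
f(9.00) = 39.00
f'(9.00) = 16.00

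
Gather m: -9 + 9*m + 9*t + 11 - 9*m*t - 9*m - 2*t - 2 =-9*m*t + 7*t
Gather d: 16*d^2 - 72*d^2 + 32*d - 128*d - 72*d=-56*d^2 - 168*d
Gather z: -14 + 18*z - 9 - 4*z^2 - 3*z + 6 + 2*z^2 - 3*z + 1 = -2*z^2 + 12*z - 16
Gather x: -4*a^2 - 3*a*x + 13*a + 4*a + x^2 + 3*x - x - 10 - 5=-4*a^2 + 17*a + x^2 + x*(2 - 3*a) - 15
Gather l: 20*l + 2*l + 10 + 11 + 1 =22*l + 22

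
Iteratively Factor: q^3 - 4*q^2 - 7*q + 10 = (q - 1)*(q^2 - 3*q - 10) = (q - 5)*(q - 1)*(q + 2)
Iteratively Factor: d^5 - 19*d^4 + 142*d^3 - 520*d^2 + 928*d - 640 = (d - 5)*(d^4 - 14*d^3 + 72*d^2 - 160*d + 128) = (d - 5)*(d - 4)*(d^3 - 10*d^2 + 32*d - 32) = (d - 5)*(d - 4)*(d - 2)*(d^2 - 8*d + 16) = (d - 5)*(d - 4)^2*(d - 2)*(d - 4)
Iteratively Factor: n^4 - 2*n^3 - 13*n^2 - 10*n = (n)*(n^3 - 2*n^2 - 13*n - 10) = n*(n + 1)*(n^2 - 3*n - 10) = n*(n + 1)*(n + 2)*(n - 5)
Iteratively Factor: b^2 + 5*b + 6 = (b + 2)*(b + 3)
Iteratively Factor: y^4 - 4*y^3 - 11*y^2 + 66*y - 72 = (y - 3)*(y^3 - y^2 - 14*y + 24) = (y - 3)*(y + 4)*(y^2 - 5*y + 6) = (y - 3)^2*(y + 4)*(y - 2)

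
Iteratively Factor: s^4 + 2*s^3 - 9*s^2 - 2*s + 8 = (s + 4)*(s^3 - 2*s^2 - s + 2) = (s - 1)*(s + 4)*(s^2 - s - 2) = (s - 2)*(s - 1)*(s + 4)*(s + 1)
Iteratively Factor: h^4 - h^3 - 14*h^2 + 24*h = (h - 3)*(h^3 + 2*h^2 - 8*h) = (h - 3)*(h + 4)*(h^2 - 2*h) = h*(h - 3)*(h + 4)*(h - 2)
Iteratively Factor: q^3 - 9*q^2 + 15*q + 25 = (q - 5)*(q^2 - 4*q - 5) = (q - 5)*(q + 1)*(q - 5)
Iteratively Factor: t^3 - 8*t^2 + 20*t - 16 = (t - 2)*(t^2 - 6*t + 8) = (t - 2)^2*(t - 4)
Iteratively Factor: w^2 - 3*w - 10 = (w + 2)*(w - 5)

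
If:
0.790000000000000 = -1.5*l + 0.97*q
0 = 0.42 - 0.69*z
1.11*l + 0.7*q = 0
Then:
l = -0.26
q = 0.41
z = 0.61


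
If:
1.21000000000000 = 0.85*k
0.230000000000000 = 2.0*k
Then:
No Solution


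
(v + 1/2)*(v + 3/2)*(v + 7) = v^3 + 9*v^2 + 59*v/4 + 21/4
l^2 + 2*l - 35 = (l - 5)*(l + 7)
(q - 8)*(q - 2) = q^2 - 10*q + 16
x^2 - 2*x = x*(x - 2)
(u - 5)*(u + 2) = u^2 - 3*u - 10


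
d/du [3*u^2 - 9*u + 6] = 6*u - 9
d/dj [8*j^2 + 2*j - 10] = 16*j + 2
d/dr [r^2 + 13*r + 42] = 2*r + 13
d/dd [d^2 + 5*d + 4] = 2*d + 5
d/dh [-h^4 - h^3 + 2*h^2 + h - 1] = -4*h^3 - 3*h^2 + 4*h + 1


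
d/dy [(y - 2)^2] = 2*y - 4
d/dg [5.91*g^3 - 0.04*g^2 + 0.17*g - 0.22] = 17.73*g^2 - 0.08*g + 0.17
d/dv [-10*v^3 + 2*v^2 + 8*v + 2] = -30*v^2 + 4*v + 8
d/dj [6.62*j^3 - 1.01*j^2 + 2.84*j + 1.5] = 19.86*j^2 - 2.02*j + 2.84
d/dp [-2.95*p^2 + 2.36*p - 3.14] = 2.36 - 5.9*p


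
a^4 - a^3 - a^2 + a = a*(a - 1)^2*(a + 1)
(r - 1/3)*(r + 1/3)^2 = r^3 + r^2/3 - r/9 - 1/27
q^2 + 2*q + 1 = (q + 1)^2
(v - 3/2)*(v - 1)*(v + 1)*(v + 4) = v^4 + 5*v^3/2 - 7*v^2 - 5*v/2 + 6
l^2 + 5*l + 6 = (l + 2)*(l + 3)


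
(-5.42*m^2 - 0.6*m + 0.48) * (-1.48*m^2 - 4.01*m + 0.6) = 8.0216*m^4 + 22.6222*m^3 - 1.5564*m^2 - 2.2848*m + 0.288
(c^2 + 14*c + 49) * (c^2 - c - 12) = c^4 + 13*c^3 + 23*c^2 - 217*c - 588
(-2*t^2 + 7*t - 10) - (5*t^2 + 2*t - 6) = -7*t^2 + 5*t - 4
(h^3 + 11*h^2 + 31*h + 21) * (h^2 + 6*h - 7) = h^5 + 17*h^4 + 90*h^3 + 130*h^2 - 91*h - 147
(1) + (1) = 2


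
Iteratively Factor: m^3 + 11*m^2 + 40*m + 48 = (m + 4)*(m^2 + 7*m + 12) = (m + 3)*(m + 4)*(m + 4)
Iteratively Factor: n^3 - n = (n - 1)*(n^2 + n) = n*(n - 1)*(n + 1)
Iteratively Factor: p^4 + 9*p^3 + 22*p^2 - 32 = (p - 1)*(p^3 + 10*p^2 + 32*p + 32) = (p - 1)*(p + 4)*(p^2 + 6*p + 8) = (p - 1)*(p + 2)*(p + 4)*(p + 4)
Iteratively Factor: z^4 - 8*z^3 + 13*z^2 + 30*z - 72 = (z + 2)*(z^3 - 10*z^2 + 33*z - 36) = (z - 4)*(z + 2)*(z^2 - 6*z + 9) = (z - 4)*(z - 3)*(z + 2)*(z - 3)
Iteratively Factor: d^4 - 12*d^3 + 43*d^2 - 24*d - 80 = (d - 4)*(d^3 - 8*d^2 + 11*d + 20) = (d - 4)^2*(d^2 - 4*d - 5) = (d - 4)^2*(d + 1)*(d - 5)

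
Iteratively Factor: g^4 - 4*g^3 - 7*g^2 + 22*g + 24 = (g - 4)*(g^3 - 7*g - 6) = (g - 4)*(g + 1)*(g^2 - g - 6) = (g - 4)*(g - 3)*(g + 1)*(g + 2)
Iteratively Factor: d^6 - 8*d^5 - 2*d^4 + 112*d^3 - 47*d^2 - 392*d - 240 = (d + 3)*(d^5 - 11*d^4 + 31*d^3 + 19*d^2 - 104*d - 80) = (d - 4)*(d + 3)*(d^4 - 7*d^3 + 3*d^2 + 31*d + 20) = (d - 4)*(d + 1)*(d + 3)*(d^3 - 8*d^2 + 11*d + 20) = (d - 4)*(d + 1)^2*(d + 3)*(d^2 - 9*d + 20) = (d - 5)*(d - 4)*(d + 1)^2*(d + 3)*(d - 4)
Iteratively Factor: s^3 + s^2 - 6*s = (s - 2)*(s^2 + 3*s) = s*(s - 2)*(s + 3)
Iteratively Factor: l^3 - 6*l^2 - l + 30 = (l + 2)*(l^2 - 8*l + 15) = (l - 5)*(l + 2)*(l - 3)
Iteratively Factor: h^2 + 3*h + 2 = (h + 1)*(h + 2)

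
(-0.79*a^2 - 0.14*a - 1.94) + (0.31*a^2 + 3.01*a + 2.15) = -0.48*a^2 + 2.87*a + 0.21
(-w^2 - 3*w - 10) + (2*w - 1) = -w^2 - w - 11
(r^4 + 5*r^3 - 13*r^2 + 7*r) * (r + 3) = r^5 + 8*r^4 + 2*r^3 - 32*r^2 + 21*r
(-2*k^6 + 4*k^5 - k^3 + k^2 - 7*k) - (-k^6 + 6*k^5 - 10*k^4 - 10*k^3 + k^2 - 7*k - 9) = -k^6 - 2*k^5 + 10*k^4 + 9*k^3 + 9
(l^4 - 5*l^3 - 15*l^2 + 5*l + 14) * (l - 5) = l^5 - 10*l^4 + 10*l^3 + 80*l^2 - 11*l - 70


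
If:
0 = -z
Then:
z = 0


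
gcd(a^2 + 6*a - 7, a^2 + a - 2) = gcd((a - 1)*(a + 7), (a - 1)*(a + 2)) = a - 1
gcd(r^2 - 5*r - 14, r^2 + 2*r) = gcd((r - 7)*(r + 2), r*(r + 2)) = r + 2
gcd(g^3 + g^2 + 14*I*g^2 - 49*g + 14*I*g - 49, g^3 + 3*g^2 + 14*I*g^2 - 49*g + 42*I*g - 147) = g^2 + 14*I*g - 49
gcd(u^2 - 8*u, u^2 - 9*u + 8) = u - 8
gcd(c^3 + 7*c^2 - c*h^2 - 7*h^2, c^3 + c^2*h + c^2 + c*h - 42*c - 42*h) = c^2 + c*h + 7*c + 7*h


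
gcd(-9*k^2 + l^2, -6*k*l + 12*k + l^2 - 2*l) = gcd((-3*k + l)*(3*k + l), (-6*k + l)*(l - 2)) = 1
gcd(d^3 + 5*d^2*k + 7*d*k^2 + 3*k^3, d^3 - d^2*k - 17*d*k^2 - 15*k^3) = d^2 + 4*d*k + 3*k^2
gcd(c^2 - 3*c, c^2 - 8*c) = c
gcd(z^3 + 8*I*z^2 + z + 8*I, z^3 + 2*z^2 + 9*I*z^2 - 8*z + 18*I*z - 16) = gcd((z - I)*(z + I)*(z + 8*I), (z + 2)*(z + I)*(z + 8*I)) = z^2 + 9*I*z - 8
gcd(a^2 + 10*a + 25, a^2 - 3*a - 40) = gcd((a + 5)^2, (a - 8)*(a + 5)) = a + 5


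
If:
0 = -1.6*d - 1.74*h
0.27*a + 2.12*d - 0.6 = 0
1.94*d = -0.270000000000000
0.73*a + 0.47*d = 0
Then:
No Solution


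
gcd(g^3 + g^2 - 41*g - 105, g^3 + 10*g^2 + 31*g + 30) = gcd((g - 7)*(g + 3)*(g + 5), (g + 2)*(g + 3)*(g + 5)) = g^2 + 8*g + 15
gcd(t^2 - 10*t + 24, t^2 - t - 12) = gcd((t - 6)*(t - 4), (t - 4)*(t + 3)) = t - 4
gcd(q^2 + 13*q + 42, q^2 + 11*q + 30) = q + 6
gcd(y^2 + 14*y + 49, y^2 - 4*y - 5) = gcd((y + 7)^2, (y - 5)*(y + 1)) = 1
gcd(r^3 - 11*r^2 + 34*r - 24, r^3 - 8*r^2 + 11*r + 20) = r - 4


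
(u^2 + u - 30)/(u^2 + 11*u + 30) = (u - 5)/(u + 5)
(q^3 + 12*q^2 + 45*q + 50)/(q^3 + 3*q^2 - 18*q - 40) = (q + 5)/(q - 4)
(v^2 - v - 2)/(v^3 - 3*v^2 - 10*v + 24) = (v + 1)/(v^2 - v - 12)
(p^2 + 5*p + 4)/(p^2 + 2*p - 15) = (p^2 + 5*p + 4)/(p^2 + 2*p - 15)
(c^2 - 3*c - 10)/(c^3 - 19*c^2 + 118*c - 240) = (c + 2)/(c^2 - 14*c + 48)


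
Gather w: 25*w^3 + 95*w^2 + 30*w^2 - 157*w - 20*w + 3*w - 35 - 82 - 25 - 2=25*w^3 + 125*w^2 - 174*w - 144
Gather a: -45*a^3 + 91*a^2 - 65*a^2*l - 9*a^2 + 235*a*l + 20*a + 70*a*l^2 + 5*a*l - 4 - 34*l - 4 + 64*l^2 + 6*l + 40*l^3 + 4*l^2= -45*a^3 + a^2*(82 - 65*l) + a*(70*l^2 + 240*l + 20) + 40*l^3 + 68*l^2 - 28*l - 8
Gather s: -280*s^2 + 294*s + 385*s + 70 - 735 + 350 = -280*s^2 + 679*s - 315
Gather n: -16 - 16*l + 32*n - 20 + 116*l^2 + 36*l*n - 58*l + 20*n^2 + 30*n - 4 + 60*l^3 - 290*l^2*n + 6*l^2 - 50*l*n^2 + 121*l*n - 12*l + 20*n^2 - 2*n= 60*l^3 + 122*l^2 - 86*l + n^2*(40 - 50*l) + n*(-290*l^2 + 157*l + 60) - 40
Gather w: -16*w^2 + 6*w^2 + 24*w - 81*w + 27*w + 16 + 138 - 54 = -10*w^2 - 30*w + 100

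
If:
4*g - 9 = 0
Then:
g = 9/4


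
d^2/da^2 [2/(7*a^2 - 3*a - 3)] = 4*(49*a^2 - 21*a - (14*a - 3)^2 - 21)/(-7*a^2 + 3*a + 3)^3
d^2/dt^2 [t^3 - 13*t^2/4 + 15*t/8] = 6*t - 13/2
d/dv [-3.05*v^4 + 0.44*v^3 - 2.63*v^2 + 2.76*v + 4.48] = -12.2*v^3 + 1.32*v^2 - 5.26*v + 2.76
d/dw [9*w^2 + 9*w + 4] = 18*w + 9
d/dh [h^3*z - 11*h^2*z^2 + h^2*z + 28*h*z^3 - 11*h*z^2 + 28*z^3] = z*(3*h^2 - 22*h*z + 2*h + 28*z^2 - 11*z)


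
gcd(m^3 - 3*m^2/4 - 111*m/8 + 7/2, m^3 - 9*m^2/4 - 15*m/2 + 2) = m^2 - 17*m/4 + 1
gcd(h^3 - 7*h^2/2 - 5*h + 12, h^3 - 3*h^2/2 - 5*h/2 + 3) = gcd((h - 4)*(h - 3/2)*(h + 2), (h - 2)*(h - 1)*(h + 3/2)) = 1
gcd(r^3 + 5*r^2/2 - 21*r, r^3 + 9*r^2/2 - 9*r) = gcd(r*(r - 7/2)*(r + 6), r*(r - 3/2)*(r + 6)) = r^2 + 6*r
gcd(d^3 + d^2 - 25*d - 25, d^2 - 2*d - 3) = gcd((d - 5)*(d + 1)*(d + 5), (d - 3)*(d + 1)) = d + 1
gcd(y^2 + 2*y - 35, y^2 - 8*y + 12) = 1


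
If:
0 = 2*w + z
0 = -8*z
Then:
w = 0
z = 0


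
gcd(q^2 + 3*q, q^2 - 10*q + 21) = 1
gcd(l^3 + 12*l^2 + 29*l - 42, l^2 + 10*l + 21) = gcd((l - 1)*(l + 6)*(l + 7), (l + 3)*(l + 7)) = l + 7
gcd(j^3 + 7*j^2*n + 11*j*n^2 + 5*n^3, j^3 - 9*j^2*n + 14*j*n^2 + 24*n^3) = j + n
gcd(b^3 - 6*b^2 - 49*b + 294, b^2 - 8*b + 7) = b - 7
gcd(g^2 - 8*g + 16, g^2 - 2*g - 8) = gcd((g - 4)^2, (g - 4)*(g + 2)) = g - 4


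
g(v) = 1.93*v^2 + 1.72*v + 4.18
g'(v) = 3.86*v + 1.72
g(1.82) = 13.70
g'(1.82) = 8.75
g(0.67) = 6.20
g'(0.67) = 4.31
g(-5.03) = 44.36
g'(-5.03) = -17.70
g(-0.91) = 4.21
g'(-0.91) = -1.79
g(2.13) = 16.60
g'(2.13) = 9.94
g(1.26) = 9.41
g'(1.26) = 6.58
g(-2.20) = 9.74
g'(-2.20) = -6.77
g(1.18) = 8.90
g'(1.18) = 6.27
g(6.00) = 83.98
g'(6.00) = 24.88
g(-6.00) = 63.34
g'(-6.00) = -21.44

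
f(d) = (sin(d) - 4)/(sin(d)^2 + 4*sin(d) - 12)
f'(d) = (-2*sin(d)*cos(d) - 4*cos(d))*(sin(d) - 4)/(sin(d)^2 + 4*sin(d) - 12)^2 + cos(d)/(sin(d)^2 + 4*sin(d) - 12) = (8*sin(d) + cos(d)^2 + 3)*cos(d)/(sin(d)^2 + 4*sin(d) - 12)^2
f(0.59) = 0.36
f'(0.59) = 0.08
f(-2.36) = 0.33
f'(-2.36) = 0.01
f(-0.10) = 0.33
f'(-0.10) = 0.02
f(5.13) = 0.33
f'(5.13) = -0.01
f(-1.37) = 0.33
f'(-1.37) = -0.00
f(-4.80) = 0.43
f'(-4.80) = 0.02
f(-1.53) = 0.33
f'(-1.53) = -0.00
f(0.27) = 0.34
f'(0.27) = 0.05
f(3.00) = 0.34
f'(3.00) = -0.04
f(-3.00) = 0.33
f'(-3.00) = -0.02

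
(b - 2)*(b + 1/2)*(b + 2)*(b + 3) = b^4 + 7*b^3/2 - 5*b^2/2 - 14*b - 6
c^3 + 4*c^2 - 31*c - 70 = (c - 5)*(c + 2)*(c + 7)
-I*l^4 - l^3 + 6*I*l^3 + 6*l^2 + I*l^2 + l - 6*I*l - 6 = (l - 6)*(l + 1)*(l - I)*(-I*l + I)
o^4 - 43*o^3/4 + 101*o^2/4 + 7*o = o*(o - 7)*(o - 4)*(o + 1/4)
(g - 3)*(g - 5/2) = g^2 - 11*g/2 + 15/2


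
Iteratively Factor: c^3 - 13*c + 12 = (c + 4)*(c^2 - 4*c + 3) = (c - 3)*(c + 4)*(c - 1)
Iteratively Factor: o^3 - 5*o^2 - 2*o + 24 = (o - 3)*(o^2 - 2*o - 8) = (o - 4)*(o - 3)*(o + 2)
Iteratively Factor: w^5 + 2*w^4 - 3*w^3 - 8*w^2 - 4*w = (w - 2)*(w^4 + 4*w^3 + 5*w^2 + 2*w) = (w - 2)*(w + 1)*(w^3 + 3*w^2 + 2*w) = w*(w - 2)*(w + 1)*(w^2 + 3*w + 2) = w*(w - 2)*(w + 1)^2*(w + 2)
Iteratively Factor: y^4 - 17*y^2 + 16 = (y - 1)*(y^3 + y^2 - 16*y - 16) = (y - 1)*(y + 1)*(y^2 - 16) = (y - 1)*(y + 1)*(y + 4)*(y - 4)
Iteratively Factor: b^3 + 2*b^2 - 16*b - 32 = (b - 4)*(b^2 + 6*b + 8) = (b - 4)*(b + 4)*(b + 2)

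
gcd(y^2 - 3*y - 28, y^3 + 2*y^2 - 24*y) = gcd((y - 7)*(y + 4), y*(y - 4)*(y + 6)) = 1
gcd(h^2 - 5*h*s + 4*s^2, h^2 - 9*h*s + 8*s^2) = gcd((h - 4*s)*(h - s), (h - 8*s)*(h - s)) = -h + s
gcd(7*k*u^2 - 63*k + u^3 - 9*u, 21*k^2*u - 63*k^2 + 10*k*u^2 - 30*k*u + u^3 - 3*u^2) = 7*k*u - 21*k + u^2 - 3*u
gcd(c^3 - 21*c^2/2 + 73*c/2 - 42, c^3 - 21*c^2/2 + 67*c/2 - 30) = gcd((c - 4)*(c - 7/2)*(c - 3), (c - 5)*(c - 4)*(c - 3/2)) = c - 4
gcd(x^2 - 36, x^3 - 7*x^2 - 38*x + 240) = x + 6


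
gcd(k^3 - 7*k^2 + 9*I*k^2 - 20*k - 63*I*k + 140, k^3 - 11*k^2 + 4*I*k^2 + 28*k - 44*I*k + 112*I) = k^2 + k*(-7 + 4*I) - 28*I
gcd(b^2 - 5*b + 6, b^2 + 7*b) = 1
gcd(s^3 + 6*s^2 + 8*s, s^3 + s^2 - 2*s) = s^2 + 2*s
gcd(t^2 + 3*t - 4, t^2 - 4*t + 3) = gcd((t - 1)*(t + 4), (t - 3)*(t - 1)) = t - 1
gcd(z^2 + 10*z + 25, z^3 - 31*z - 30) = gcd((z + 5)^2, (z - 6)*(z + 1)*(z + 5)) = z + 5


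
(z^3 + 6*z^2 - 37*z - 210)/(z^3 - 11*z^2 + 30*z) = (z^2 + 12*z + 35)/(z*(z - 5))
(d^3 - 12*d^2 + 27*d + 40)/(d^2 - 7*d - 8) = d - 5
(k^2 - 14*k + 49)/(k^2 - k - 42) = (k - 7)/(k + 6)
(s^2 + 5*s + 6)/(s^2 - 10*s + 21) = (s^2 + 5*s + 6)/(s^2 - 10*s + 21)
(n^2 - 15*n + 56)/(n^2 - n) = (n^2 - 15*n + 56)/(n*(n - 1))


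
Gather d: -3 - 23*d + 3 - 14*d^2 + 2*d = -14*d^2 - 21*d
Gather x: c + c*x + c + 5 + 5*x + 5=2*c + x*(c + 5) + 10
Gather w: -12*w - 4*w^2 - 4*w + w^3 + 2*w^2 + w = w^3 - 2*w^2 - 15*w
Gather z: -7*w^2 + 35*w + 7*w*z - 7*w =-7*w^2 + 7*w*z + 28*w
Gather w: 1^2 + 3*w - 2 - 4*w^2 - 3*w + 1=-4*w^2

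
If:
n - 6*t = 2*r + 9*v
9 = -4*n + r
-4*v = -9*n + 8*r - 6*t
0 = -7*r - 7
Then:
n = -5/2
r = -1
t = 257/156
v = -15/13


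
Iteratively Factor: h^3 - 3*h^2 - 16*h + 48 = (h - 4)*(h^2 + h - 12) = (h - 4)*(h - 3)*(h + 4)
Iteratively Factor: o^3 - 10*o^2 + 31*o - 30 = (o - 5)*(o^2 - 5*o + 6) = (o - 5)*(o - 3)*(o - 2)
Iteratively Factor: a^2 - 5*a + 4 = (a - 1)*(a - 4)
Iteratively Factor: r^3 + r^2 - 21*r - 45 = (r - 5)*(r^2 + 6*r + 9) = (r - 5)*(r + 3)*(r + 3)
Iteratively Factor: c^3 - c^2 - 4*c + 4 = (c - 1)*(c^2 - 4) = (c - 1)*(c + 2)*(c - 2)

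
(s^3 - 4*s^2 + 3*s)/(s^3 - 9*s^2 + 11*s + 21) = s*(s - 1)/(s^2 - 6*s - 7)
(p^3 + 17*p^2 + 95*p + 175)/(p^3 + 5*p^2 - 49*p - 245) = (p + 5)/(p - 7)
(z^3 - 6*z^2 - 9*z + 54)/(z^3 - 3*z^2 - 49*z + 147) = (z^2 - 3*z - 18)/(z^2 - 49)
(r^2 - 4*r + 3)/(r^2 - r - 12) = (-r^2 + 4*r - 3)/(-r^2 + r + 12)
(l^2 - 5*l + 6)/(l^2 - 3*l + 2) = (l - 3)/(l - 1)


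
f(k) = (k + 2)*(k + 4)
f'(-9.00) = -12.00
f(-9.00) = 35.00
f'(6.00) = 18.00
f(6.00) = 80.00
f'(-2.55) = 0.90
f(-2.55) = -0.80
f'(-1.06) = 3.88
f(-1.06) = 2.76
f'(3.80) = 13.60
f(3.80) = 45.24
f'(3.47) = 12.94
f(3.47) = 40.86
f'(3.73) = 13.46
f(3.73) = 44.29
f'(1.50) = 9.00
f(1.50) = 19.25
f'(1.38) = 8.76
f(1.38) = 18.18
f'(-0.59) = 4.82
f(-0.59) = 4.81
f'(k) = 2*k + 6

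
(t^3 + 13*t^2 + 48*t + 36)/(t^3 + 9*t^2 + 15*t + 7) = (t^2 + 12*t + 36)/(t^2 + 8*t + 7)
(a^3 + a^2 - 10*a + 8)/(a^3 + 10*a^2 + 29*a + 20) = (a^2 - 3*a + 2)/(a^2 + 6*a + 5)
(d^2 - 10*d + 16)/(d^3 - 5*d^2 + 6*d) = (d - 8)/(d*(d - 3))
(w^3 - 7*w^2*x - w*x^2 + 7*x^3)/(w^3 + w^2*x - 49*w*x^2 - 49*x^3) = (w - x)/(w + 7*x)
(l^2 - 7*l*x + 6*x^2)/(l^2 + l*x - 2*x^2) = (l - 6*x)/(l + 2*x)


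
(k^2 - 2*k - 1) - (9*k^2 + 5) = -8*k^2 - 2*k - 6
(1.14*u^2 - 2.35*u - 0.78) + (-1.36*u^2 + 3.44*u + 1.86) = -0.22*u^2 + 1.09*u + 1.08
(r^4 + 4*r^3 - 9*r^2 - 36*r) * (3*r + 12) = 3*r^5 + 24*r^4 + 21*r^3 - 216*r^2 - 432*r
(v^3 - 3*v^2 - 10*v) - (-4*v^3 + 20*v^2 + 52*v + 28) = 5*v^3 - 23*v^2 - 62*v - 28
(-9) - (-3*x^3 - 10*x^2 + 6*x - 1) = 3*x^3 + 10*x^2 - 6*x - 8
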